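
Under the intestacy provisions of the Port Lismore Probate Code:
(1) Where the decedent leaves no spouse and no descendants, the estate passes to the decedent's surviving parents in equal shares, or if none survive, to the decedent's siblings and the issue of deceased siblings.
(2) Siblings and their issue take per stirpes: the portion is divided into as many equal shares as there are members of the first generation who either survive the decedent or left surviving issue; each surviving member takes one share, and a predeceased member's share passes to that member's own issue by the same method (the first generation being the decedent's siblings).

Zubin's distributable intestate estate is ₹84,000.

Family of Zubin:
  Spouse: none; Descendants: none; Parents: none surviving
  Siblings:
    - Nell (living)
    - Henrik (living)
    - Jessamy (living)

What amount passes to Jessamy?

Jessamy receives ₹28,000.

The entire ₹84,000 passes to the siblings and their issue.
That amount (₹84,000) is divided into 3 shares of ₹28,000: Nell, Henrik, and Jessamy each take ₹28,000.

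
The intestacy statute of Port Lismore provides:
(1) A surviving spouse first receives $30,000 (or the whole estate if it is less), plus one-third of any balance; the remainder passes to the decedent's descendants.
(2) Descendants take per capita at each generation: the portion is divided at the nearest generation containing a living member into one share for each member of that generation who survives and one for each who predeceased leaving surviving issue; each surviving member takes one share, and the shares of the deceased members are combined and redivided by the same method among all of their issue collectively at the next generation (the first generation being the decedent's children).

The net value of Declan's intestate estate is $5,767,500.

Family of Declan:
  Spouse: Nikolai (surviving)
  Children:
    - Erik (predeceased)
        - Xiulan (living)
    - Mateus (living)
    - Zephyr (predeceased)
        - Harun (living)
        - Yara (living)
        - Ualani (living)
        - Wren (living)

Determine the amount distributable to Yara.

Yara receives $510,000.

Nikolai first takes $30,000, leaving a balance of $5,737,500. Nikolai then takes one-third of the balance ($1,912,500), for a total of $1,942,500. The remaining $3,825,000 passes to the descendants.
The descendants' portion ($3,825,000) is divided at the children's generation into 3 shares of $1,275,000. Mateus takes $1,275,000. The 2 shares of the deceased (Erik and Zephyr) are combined into a pool of $2,550,000.
That pool ($2,550,000) is divided at the grandchildren's generation equally among Xiulan, Harun, Yara, Ualani, and Wren: $510,000 each.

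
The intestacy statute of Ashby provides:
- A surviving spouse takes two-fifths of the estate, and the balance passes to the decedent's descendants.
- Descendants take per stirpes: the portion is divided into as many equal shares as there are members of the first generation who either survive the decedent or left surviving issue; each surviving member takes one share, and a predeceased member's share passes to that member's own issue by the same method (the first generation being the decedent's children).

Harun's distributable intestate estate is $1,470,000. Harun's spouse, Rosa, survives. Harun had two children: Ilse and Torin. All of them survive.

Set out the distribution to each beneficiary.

Rosa takes two-fifths of $1,470,000 = $588,000. The remaining $882,000 passes to the descendants.
The descendants' portion ($882,000) is divided into 2 shares of $441,000: Ilse and Torin each take $441,000.

Rosa: $588,000; Ilse: $441,000; Torin: $441,000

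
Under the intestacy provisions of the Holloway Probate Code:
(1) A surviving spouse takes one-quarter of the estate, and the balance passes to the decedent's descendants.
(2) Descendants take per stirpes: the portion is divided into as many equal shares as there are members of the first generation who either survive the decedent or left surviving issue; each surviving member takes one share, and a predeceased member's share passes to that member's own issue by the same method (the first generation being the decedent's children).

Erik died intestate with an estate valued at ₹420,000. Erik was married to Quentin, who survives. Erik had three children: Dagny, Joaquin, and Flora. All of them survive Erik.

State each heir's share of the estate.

Quentin takes one-quarter of ₹420,000 = ₹105,000. The remaining ₹315,000 passes to the descendants.
The descendants' portion (₹315,000) is divided into 3 shares of ₹105,000: Dagny, Joaquin, and Flora each take ₹105,000.

Quentin: ₹105,000; Dagny: ₹105,000; Joaquin: ₹105,000; Flora: ₹105,000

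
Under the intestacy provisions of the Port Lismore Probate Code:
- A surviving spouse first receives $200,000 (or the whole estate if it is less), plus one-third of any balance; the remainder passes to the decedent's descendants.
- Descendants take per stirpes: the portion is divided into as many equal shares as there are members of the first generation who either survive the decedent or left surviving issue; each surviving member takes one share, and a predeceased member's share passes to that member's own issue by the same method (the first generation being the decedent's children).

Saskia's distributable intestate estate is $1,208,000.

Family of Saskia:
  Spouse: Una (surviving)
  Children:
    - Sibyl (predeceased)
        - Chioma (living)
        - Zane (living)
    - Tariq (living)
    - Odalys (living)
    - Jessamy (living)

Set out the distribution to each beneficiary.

Una first takes $200,000, leaving a balance of $1,008,000. Una then takes one-third of the balance ($336,000), for a total of $536,000. The remaining $672,000 passes to the descendants.
The descendants' portion ($672,000) is divided into 4 shares of $168,000: Tariq, Odalys, and Jessamy each take $168,000; Sibyl's $168,000 share passes to Sibyl's issue.
Sibyl's share ($168,000) is divided into 2 shares of $84,000: Chioma and Zane each take $84,000.

Una: $536,000; Chioma: $84,000; Zane: $84,000; Tariq: $168,000; Odalys: $168,000; Jessamy: $168,000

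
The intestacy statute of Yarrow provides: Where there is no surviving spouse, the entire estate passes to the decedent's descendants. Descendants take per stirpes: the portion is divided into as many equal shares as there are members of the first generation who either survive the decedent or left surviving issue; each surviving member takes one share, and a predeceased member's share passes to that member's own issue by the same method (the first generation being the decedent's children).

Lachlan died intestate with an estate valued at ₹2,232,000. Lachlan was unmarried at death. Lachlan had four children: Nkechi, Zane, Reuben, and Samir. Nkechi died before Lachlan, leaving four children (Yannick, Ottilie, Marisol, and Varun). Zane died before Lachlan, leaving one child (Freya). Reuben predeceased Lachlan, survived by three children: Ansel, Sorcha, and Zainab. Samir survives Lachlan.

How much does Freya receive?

The entire ₹2,232,000 passes to the descendants.
That amount (₹2,232,000) is divided into 4 shares of ₹558,000: Samir takes ₹558,000; Nkechi's ₹558,000 share passes to Nkechi's issue; Zane's ₹558,000 share passes to Zane's issue; Reuben's ₹558,000 share passes to Reuben's issue.
Nkechi's share (₹558,000) is divided into 4 shares of ₹139,500: Yannick, Ottilie, Marisol, and Varun each take ₹139,500.
Zane's share (₹558,000) passes entirely to Freya.
Reuben's share (₹558,000) is divided into 3 shares of ₹186,000: Ansel, Sorcha, and Zainab each take ₹186,000.

Freya receives ₹558,000.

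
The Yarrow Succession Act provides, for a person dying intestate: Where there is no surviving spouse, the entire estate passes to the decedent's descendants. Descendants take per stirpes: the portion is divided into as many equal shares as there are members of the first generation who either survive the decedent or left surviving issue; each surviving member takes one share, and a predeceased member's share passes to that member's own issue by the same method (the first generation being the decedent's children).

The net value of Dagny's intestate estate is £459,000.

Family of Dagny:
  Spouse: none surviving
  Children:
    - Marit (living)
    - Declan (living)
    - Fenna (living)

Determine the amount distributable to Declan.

Declan receives £153,000.

The entire £459,000 passes to the descendants.
That amount (£459,000) is divided into 3 shares of £153,000: Marit, Declan, and Fenna each take £153,000.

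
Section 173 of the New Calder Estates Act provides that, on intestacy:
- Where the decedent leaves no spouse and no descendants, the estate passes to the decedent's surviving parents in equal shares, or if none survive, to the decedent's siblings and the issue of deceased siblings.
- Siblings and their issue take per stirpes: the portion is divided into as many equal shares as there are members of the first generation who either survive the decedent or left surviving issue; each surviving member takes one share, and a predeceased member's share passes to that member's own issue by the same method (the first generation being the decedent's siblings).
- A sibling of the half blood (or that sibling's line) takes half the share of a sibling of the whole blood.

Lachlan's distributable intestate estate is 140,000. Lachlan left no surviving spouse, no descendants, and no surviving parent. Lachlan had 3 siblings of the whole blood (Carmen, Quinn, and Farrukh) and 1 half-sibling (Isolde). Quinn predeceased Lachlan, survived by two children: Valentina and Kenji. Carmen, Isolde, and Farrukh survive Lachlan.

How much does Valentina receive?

The entire 140,000 passes to the siblings and their issue.
Counting each half-blood sibling's line as half a unit, there are 7/2 units in 140,000, so one unit is 40,000. Whole-blood lines (Carmen, Quinn, and Farrukh) take 40,000 each; half-blood lines (Isolde) take 20,000 each.
Quinn's share (40,000) is divided into 2 shares of 20,000: Valentina and Kenji each take 20,000.

Valentina receives 20,000.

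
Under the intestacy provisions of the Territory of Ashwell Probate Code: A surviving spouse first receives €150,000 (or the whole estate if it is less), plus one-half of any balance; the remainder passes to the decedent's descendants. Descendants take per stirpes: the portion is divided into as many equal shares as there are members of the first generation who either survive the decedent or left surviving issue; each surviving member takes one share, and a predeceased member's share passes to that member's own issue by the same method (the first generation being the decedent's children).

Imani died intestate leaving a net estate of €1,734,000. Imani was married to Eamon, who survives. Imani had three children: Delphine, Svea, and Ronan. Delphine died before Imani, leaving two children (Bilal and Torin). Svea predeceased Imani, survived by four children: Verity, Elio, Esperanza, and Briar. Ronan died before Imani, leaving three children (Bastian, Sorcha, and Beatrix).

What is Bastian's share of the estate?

Bastian receives €88,000.

Eamon first takes €150,000, leaving a balance of €1,584,000. Eamon then takes one-half of the balance (€792,000), for a total of €942,000. The remaining €792,000 passes to the descendants.
The descendants' portion (€792,000) is divided into 3 shares of €264,000: Delphine's €264,000 share passes to Delphine's issue; Svea's €264,000 share passes to Svea's issue; Ronan's €264,000 share passes to Ronan's issue.
Delphine's share (€264,000) is divided into 2 shares of €132,000: Bilal and Torin each take €132,000.
Svea's share (€264,000) is divided into 4 shares of €66,000: Verity, Elio, Esperanza, and Briar each take €66,000.
Ronan's share (€264,000) is divided into 3 shares of €88,000: Bastian, Sorcha, and Beatrix each take €88,000.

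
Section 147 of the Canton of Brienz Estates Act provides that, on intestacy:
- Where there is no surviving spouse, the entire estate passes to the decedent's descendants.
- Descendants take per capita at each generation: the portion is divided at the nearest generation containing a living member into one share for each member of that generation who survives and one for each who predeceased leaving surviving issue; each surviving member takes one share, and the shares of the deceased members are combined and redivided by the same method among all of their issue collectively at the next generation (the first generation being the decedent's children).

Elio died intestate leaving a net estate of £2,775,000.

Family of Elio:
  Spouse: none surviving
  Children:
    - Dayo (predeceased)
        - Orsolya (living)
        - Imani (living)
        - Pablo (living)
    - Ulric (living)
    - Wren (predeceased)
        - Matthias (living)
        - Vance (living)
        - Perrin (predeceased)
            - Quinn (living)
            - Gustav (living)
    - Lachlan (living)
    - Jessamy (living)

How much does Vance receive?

Vance receives £185,000.

The entire £2,775,000 passes to the descendants.
That amount (£2,775,000) is divided at the children's generation into 5 shares of £555,000. Ulric, Lachlan, and Jessamy each take £555,000. The 2 shares of the deceased (Dayo and Wren) are combined into a pool of £1,110,000.
That pool (£1,110,000) is divided at the grandchildren's generation into 6 shares of £185,000. Orsolya, Imani, Pablo, Matthias, and Vance each take £185,000. The remaining share for the deceased Perrin (£185,000) is carried to the next generation.
That pool (£185,000) is divided at the great-grandchildren's generation equally among Quinn and Gustav: £92,500 each.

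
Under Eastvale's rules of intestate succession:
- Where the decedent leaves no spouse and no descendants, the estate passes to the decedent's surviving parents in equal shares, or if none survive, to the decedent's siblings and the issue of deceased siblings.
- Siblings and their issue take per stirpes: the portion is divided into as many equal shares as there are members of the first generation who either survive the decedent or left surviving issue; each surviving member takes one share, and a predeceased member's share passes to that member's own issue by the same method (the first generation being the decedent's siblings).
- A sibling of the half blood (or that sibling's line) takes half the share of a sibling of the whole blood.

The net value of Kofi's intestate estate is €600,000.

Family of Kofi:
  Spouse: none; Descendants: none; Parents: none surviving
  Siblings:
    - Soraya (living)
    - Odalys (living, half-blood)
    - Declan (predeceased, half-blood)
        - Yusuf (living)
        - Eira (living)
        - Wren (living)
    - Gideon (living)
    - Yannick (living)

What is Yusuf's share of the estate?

Yusuf receives €25,000.

The entire €600,000 passes to the siblings and their issue.
Counting each half-blood sibling's line as half a unit, there are 4 units in €600,000, so one unit is €150,000. Whole-blood lines (Soraya, Gideon, and Yannick) take €150,000 each; half-blood lines (Odalys and Declan) take €75,000 each.
Declan's share (€75,000) is divided into 3 shares of €25,000: Yusuf, Eira, and Wren each take €25,000.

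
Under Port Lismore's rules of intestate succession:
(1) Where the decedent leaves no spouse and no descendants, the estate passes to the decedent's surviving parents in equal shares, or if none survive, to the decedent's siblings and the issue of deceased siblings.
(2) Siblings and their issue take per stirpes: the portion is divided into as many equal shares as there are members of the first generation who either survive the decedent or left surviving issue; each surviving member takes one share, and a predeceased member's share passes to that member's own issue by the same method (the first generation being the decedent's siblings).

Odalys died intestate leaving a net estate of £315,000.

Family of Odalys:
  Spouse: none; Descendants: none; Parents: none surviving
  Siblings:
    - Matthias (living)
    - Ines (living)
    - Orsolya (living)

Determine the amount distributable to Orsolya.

The entire £315,000 passes to the siblings and their issue.
That amount (£315,000) is divided into 3 shares of £105,000: Matthias, Ines, and Orsolya each take £105,000.

Orsolya receives £105,000.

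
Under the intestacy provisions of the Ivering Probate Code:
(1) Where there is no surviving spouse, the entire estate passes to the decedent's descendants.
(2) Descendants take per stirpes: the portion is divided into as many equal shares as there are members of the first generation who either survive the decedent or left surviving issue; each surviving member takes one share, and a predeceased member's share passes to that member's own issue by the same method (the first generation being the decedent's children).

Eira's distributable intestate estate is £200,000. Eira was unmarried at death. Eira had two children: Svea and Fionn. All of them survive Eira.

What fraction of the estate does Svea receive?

Svea receives 1/2 of the estate.

The entire £200,000 passes to the descendants.
That amount (£200,000) is divided into 2 shares of £100,000: Svea and Fionn each take £100,000.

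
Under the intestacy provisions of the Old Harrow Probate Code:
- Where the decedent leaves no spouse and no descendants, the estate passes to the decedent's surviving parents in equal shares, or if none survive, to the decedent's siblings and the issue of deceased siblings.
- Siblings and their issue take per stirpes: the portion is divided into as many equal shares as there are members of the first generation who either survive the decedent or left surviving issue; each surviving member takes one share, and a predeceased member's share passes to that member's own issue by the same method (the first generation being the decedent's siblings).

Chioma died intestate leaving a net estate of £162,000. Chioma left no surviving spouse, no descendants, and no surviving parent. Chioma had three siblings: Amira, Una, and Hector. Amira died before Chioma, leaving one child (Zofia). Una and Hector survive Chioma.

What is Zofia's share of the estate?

Zofia receives £54,000.

The entire £162,000 passes to the siblings and their issue.
That amount (£162,000) is divided into 3 shares of £54,000: Una and Hector each take £54,000; Amira's £54,000 share passes to Amira's issue.
Amira's share (£54,000) passes entirely to Zofia.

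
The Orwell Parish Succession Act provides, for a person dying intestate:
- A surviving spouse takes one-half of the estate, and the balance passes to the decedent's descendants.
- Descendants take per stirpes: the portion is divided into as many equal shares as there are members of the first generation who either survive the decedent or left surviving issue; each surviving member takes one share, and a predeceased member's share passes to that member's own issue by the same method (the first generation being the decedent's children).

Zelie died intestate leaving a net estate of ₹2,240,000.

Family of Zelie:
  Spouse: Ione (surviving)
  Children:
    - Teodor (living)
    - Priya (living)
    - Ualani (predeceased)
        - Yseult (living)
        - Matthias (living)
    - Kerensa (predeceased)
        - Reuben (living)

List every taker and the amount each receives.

Ione takes one-half of ₹2,240,000 = ₹1,120,000. The remaining ₹1,120,000 passes to the descendants.
The descendants' portion (₹1,120,000) is divided into 4 shares of ₹280,000: Teodor and Priya each take ₹280,000; Ualani's ₹280,000 share passes to Ualani's issue; Kerensa's ₹280,000 share passes to Kerensa's issue.
Ualani's share (₹280,000) is divided into 2 shares of ₹140,000: Yseult and Matthias each take ₹140,000.
Kerensa's share (₹280,000) passes entirely to Reuben.

Ione: ₹1,120,000; Teodor: ₹280,000; Priya: ₹280,000; Yseult: ₹140,000; Matthias: ₹140,000; Reuben: ₹280,000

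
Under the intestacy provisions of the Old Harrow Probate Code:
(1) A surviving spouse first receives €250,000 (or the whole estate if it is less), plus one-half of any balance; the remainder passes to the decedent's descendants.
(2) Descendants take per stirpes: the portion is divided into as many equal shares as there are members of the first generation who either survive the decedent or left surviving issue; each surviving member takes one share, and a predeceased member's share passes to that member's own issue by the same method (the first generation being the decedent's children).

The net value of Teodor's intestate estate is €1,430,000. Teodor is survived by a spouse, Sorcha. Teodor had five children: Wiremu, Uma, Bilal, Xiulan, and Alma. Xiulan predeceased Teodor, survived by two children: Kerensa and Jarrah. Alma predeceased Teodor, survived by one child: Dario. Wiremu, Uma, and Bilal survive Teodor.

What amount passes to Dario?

Dario receives €118,000.

Sorcha first takes €250,000, leaving a balance of €1,180,000. Sorcha then takes one-half of the balance (€590,000), for a total of €840,000. The remaining €590,000 passes to the descendants.
The descendants' portion (€590,000) is divided into 5 shares of €118,000: Wiremu, Uma, and Bilal each take €118,000; Xiulan's €118,000 share passes to Xiulan's issue; Alma's €118,000 share passes to Alma's issue.
Xiulan's share (€118,000) is divided into 2 shares of €59,000: Kerensa and Jarrah each take €59,000.
Alma's share (€118,000) passes entirely to Dario.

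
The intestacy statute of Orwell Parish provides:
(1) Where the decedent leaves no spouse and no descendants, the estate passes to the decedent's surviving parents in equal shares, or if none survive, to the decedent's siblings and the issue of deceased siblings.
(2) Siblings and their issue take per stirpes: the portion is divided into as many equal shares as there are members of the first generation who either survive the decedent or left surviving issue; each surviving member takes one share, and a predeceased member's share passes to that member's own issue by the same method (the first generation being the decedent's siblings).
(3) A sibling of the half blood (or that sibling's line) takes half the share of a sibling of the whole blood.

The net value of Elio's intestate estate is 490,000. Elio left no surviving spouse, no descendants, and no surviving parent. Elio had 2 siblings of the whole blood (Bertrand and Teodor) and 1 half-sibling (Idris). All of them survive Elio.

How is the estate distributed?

The entire 490,000 passes to the siblings and their issue.
Counting each half-blood sibling's line as half a unit, there are 5/2 units in 490,000, so one unit is 196,000. Whole-blood lines (Bertrand and Teodor) take 196,000 each; half-blood lines (Idris) take 98,000 each.

Bertrand: 196,000; Teodor: 196,000; Idris: 98,000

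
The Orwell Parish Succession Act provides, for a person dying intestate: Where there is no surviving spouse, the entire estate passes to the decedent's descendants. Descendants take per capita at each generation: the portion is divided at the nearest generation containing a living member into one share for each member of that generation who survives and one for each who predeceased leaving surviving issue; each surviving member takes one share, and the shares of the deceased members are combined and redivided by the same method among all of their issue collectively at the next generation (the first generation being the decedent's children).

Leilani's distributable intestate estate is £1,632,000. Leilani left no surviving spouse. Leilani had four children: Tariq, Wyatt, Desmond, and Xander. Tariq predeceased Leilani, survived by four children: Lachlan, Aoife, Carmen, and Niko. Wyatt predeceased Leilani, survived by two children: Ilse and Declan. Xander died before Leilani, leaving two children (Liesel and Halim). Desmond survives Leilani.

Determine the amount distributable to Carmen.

Carmen receives £153,000.

The entire £1,632,000 passes to the descendants.
That amount (£1,632,000) is divided at the children's generation into 4 shares of £408,000. Desmond takes £408,000. The 3 shares of the deceased (Tariq, Wyatt, and Xander) are combined into a pool of £1,224,000.
That pool (£1,224,000) is divided at the grandchildren's generation equally among Lachlan, Aoife, Carmen, Niko, Ilse, Declan, Liesel, and Halim: £153,000 each.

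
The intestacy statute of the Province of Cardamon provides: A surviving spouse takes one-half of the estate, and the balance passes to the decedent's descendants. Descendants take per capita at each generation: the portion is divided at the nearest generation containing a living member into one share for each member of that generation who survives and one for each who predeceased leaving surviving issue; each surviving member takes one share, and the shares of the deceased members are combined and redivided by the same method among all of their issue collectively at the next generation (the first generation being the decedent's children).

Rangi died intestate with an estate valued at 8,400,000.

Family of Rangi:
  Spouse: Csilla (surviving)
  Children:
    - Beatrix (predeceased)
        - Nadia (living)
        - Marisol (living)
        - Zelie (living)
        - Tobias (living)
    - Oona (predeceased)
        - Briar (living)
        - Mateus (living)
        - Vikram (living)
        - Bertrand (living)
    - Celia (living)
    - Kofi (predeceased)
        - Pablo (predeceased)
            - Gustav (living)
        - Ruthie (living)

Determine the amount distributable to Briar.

Csilla takes one-half of 8,400,000 = 4,200,000. The remaining 4,200,000 passes to the descendants.
The descendants' portion (4,200,000) is divided at the children's generation into 4 shares of 1,050,000. Celia takes 1,050,000. The 3 shares of the deceased (Beatrix, Oona, and Kofi) are combined into a pool of 3,150,000.
That pool (3,150,000) is divided at the grandchildren's generation into 10 shares of 315,000. Nadia, Marisol, Zelie, Tobias, Briar, Mateus, Vikram, Bertrand, and Ruthie each take 315,000. The remaining share for the deceased Pablo (315,000) is carried to the next generation.
That pool (315,000) passes entirely to Gustav, the sole taker at the great-grandchildren's generation.

Briar receives 315,000.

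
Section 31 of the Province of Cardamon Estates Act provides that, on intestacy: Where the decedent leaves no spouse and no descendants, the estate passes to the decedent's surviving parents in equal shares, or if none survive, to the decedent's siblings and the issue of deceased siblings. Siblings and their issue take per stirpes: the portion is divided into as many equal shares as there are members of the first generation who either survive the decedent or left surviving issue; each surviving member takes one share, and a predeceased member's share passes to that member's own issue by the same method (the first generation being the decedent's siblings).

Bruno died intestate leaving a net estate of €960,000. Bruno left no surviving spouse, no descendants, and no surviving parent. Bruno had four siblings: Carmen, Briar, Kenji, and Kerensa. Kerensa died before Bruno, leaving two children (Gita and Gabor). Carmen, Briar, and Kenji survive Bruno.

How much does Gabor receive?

Gabor receives €120,000.

The entire €960,000 passes to the siblings and their issue.
That amount (€960,000) is divided into 4 shares of €240,000: Carmen, Briar, and Kenji each take €240,000; Kerensa's €240,000 share passes to Kerensa's issue.
Kerensa's share (€240,000) is divided into 2 shares of €120,000: Gita and Gabor each take €120,000.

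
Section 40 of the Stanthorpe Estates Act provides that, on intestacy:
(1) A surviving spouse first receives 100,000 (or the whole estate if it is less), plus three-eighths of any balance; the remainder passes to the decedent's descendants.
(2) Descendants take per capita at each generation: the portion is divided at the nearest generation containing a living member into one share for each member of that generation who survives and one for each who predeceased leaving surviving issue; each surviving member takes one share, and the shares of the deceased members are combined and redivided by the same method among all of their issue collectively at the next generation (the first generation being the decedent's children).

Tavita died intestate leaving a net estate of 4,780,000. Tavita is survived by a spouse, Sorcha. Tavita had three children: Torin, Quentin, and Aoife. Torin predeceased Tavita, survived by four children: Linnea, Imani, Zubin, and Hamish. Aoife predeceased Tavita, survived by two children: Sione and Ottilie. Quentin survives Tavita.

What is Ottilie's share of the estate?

Sorcha first takes 100,000, leaving a balance of 4,680,000. Sorcha then takes three-eighths of the balance (1,755,000), for a total of 1,855,000. The remaining 2,925,000 passes to the descendants.
The descendants' portion (2,925,000) is divided at the children's generation into 3 shares of 975,000. Quentin takes 975,000. The 2 shares of the deceased (Torin and Aoife) are combined into a pool of 1,950,000.
That pool (1,950,000) is divided at the grandchildren's generation equally among Linnea, Imani, Zubin, Hamish, Sione, and Ottilie: 325,000 each.

Ottilie receives 325,000.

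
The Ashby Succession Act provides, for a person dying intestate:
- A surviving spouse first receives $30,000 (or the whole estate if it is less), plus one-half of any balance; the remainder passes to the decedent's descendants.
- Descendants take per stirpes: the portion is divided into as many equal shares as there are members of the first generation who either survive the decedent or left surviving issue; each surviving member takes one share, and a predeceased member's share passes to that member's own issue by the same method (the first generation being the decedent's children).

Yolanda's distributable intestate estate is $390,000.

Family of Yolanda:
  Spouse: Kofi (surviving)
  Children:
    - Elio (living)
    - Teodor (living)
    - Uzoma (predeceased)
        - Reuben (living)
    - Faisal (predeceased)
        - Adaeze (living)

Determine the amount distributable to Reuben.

Reuben receives $45,000.

Kofi first takes $30,000, leaving a balance of $360,000. Kofi then takes one-half of the balance ($180,000), for a total of $210,000. The remaining $180,000 passes to the descendants.
The descendants' portion ($180,000) is divided into 4 shares of $45,000: Elio and Teodor each take $45,000; Uzoma's $45,000 share passes to Uzoma's issue; Faisal's $45,000 share passes to Faisal's issue.
Uzoma's share ($45,000) passes entirely to Reuben.
Faisal's share ($45,000) passes entirely to Adaeze.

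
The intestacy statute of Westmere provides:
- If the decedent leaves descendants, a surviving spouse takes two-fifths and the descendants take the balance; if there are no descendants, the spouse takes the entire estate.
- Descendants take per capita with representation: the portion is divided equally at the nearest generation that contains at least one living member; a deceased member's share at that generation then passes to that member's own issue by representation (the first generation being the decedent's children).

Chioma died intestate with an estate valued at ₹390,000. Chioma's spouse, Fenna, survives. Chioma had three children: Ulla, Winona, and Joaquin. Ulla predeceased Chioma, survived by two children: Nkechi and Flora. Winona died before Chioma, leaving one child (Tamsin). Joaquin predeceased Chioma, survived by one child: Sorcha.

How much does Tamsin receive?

Tamsin receives ₹58,500.

Fenna takes two-fifths of ₹390,000 = ₹156,000. The remaining ₹234,000 passes to the descendants.
No child survives, so the initial division is made at the grandchildren's generation.
The descendants' portion (₹234,000) is divided into 4 shares of ₹58,500: Nkechi, Flora, Tamsin, and Sorcha each take ₹58,500.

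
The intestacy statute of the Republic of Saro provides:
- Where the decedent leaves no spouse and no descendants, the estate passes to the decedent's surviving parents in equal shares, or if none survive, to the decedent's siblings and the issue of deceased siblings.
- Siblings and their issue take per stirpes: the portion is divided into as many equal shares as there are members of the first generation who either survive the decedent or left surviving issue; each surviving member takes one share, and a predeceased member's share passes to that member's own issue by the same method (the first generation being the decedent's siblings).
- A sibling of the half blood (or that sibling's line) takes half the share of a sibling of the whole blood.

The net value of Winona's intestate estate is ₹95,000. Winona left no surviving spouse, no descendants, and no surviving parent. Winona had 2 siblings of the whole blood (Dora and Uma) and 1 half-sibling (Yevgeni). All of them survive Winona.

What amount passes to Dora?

Dora receives ₹38,000.

The entire ₹95,000 passes to the siblings and their issue.
Counting each half-blood sibling's line as half a unit, there are 5/2 units in ₹95,000, so one unit is ₹38,000. Whole-blood lines (Dora and Uma) take ₹38,000 each; half-blood lines (Yevgeni) take ₹19,000 each.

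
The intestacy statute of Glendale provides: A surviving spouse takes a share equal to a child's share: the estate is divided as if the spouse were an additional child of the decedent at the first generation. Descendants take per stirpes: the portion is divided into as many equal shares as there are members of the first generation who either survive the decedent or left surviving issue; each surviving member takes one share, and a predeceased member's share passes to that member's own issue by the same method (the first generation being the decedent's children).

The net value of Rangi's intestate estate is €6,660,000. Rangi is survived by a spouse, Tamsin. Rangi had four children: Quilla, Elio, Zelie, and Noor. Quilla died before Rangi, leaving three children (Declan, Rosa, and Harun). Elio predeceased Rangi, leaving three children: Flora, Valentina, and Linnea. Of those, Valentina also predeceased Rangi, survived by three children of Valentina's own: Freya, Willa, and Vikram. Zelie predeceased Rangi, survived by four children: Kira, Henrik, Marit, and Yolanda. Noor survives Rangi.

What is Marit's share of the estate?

Marit receives €333,000.

The spouse counts as an additional share at the children's level, so there are 5 primary shares of €1,332,000. Tamsin takes one such share (€1,332,000).
The children's combined portion (€5,328,000) is divided into 4 shares of €1,332,000: Noor takes €1,332,000; Quilla's €1,332,000 share passes to Quilla's issue; Elio's €1,332,000 share passes to Elio's issue; Zelie's €1,332,000 share passes to Zelie's issue.
Quilla's share (€1,332,000) is divided into 3 shares of €444,000: Declan, Rosa, and Harun each take €444,000.
Elio's share (€1,332,000) is divided into 3 shares of €444,000: Flora and Linnea each take €444,000; Valentina's €444,000 share passes to Valentina's issue.
Valentina's share (€444,000) is divided into 3 shares of €148,000: Freya, Willa, and Vikram each take €148,000.
Zelie's share (€1,332,000) is divided into 4 shares of €333,000: Kira, Henrik, Marit, and Yolanda each take €333,000.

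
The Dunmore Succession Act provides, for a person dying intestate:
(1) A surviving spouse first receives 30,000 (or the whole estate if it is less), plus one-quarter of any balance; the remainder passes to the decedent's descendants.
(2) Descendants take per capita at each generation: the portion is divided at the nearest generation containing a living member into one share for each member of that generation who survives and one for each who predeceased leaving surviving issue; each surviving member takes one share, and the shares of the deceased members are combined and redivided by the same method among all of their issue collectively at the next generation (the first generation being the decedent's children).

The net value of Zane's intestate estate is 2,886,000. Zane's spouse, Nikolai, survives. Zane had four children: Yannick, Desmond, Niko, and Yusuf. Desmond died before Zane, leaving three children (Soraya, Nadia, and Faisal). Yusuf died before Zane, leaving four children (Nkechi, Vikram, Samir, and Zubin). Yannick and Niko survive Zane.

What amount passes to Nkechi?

Nikolai first takes 30,000, leaving a balance of 2,856,000. Nikolai then takes one-quarter of the balance (714,000), for a total of 744,000. The remaining 2,142,000 passes to the descendants.
The descendants' portion (2,142,000) is divided at the children's generation into 4 shares of 535,500. Yannick and Niko each take 535,500. The 2 shares of the deceased (Desmond and Yusuf) are combined into a pool of 1,071,000.
That pool (1,071,000) is divided at the grandchildren's generation equally among Soraya, Nadia, Faisal, Nkechi, Vikram, Samir, and Zubin: 153,000 each.

Nkechi receives 153,000.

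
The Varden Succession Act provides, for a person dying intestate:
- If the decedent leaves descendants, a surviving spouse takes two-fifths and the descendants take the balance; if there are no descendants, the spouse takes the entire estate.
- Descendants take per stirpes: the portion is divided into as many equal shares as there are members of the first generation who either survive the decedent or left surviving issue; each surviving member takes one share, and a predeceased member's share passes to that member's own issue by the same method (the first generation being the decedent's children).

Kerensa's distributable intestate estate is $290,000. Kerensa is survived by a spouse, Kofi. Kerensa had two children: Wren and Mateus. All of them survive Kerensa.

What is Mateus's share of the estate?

Mateus receives $87,000.

Kofi takes two-fifths of $290,000 = $116,000. The remaining $174,000 passes to the descendants.
The descendants' portion ($174,000) is divided into 2 shares of $87,000: Wren and Mateus each take $87,000.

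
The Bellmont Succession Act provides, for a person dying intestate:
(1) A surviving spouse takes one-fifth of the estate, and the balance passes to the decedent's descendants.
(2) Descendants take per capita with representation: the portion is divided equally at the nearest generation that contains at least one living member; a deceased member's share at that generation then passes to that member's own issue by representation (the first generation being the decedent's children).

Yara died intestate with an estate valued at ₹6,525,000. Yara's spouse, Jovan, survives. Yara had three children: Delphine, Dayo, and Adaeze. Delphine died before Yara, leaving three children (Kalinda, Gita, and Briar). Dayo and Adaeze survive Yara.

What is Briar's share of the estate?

Briar receives ₹580,000.

Jovan takes one-fifth of ₹6,525,000 = ₹1,305,000. The remaining ₹5,220,000 passes to the descendants.
The descendants' portion (₹5,220,000) is divided into 3 shares of ₹1,740,000: Dayo and Adaeze each take ₹1,740,000; Delphine's ₹1,740,000 share passes to Delphine's issue.
Delphine's share (₹1,740,000) is divided into 3 shares of ₹580,000: Kalinda, Gita, and Briar each take ₹580,000.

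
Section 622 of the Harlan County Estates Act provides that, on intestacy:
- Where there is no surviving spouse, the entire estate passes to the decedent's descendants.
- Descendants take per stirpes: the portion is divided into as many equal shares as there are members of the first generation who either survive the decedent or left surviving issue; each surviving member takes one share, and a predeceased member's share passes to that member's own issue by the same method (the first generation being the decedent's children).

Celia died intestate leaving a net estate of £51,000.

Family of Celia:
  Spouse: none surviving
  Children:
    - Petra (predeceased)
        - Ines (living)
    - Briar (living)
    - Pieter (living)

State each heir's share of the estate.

Ines: £17,000; Briar: £17,000; Pieter: £17,000

The entire £51,000 passes to the descendants.
That amount (£51,000) is divided into 3 shares of £17,000: Briar and Pieter each take £17,000; Petra's £17,000 share passes to Petra's issue.
Petra's share (£17,000) passes entirely to Ines.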